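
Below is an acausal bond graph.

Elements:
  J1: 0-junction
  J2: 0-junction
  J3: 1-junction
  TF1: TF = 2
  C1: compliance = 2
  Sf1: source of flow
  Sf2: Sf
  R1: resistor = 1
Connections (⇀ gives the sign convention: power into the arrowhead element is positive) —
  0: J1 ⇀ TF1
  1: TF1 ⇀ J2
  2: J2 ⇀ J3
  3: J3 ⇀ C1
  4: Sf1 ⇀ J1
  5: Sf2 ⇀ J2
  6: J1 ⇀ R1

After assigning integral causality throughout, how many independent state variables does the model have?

#4 stroke→Sf1  (Sf1 fixes flow; stroke at Sf1)
#5 stroke→Sf2  (Sf2: flow source, stroke at near end)
#3 stroke→J3  (prefer integral on C1)
#2 stroke→J2  (only one flow-in slot at J3)
#1 stroke→TF1  (0-jn J2 has e-setter on 2)
#0 stroke→J1  (TF1: transformer flips bond 1)
#6 stroke→R1  (J1 effort already set via bond 0)

1  (C1 all integral)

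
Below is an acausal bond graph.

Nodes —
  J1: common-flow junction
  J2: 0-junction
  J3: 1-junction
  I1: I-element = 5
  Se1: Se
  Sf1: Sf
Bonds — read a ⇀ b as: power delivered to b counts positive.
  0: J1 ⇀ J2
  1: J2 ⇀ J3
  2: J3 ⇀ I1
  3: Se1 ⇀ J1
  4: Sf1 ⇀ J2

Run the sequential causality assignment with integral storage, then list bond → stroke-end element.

#3 →J1  (source Se1 imposes e)
#4 →Sf1  (source Sf1 imposes f)
#0 →J2  (only one flow-in slot at J1)
#1 →J3  (J2 effort already set via bond 0)
#2 →I1  (J3 needs exactly one f-in)

b0 stroke→J2
b1 stroke→J3
b2 stroke→I1
b3 stroke→J1
b4 stroke→Sf1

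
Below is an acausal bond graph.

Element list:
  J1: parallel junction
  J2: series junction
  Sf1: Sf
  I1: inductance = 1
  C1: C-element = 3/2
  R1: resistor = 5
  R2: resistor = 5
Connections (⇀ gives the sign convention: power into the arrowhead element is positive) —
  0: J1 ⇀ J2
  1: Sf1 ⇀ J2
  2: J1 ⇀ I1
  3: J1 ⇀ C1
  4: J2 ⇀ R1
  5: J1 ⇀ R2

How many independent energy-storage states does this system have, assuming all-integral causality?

β1 →Sf1  (source Sf1 imposes f)
β0 →J2  (common-f at J2 fixed by 1)
β4 →J2  (1-jn J2 has f-setter on 1)
β2 →I1  (I1 integral (f out))
β3 →J1  (C1 outputs effort q/C1)
β5 →R2  (common-e at J1 fixed by 3)

2  (C1, I1 all integral)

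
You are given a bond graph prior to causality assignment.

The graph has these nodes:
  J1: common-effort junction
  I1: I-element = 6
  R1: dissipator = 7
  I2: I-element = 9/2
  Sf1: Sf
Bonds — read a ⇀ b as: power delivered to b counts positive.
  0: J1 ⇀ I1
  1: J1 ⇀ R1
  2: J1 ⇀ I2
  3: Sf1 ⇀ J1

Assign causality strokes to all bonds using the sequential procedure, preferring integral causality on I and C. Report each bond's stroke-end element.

#3 |Sf1  (Sf1: flow source, stroke at near end)
#0 |I1  (I1: I, integral causality)
#2 |I2  (I2: I, integral causality)
#1 |J1  (only one effort-in slot at J1)

β0 |I1
β1 |J1
β2 |I2
β3 |Sf1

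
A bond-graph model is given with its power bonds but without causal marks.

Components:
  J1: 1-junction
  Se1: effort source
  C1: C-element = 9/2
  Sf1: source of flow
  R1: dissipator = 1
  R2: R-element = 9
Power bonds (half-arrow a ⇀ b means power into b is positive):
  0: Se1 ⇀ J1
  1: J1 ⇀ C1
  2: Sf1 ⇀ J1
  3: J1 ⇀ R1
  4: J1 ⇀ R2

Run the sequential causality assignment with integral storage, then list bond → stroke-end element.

bond 0 |J1
bond 1 |J1
bond 2 |Sf1
bond 3 |J1
bond 4 |J1

#0 stroke at J1  (Se1 fixes effort; stroke away)
#2 stroke at Sf1  (Sf1 fixes flow; stroke at Sf1)
#1 stroke at J1  (1-jn J1 has f-setter on 2)
#3 stroke at J1  (J1: bond 2 brought flow, rest push out)
#4 stroke at J1  (J1 flow already set via bond 2)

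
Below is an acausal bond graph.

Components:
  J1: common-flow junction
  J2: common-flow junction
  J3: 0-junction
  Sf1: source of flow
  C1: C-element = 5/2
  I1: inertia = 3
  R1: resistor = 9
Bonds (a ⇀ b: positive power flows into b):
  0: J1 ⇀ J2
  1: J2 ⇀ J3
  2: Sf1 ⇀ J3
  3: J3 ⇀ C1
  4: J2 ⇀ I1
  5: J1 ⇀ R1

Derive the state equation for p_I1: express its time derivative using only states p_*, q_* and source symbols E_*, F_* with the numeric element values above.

dp_I1/dt = -3*p_I1 - 2*q_C1/5

#2 →Sf1  (Sf1 (Sf) sets flow on bond)
#3 →J3  (C1: C, integral causality)
#1 →J2  (0-jn J3 has e-setter on 3)
#4 →I1  (I1: I, integral causality)
#0 →J2  (common-f at J2 fixed by 4)
#5 →J1  (common-f at J1 fixed by 0)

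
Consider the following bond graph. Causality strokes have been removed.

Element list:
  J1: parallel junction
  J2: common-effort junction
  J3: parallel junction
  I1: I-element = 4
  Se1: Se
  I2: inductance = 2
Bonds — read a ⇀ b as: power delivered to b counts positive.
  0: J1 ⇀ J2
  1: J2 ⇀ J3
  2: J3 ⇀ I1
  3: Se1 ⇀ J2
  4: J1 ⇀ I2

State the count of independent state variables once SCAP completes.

β3 stroke→J2  (Se1 fixes effort; stroke away)
β0 stroke→J1  (common-e at J2 fixed by 3)
β1 stroke→J3  (J2: bond 3 brought effort, rest push out)
β2 stroke→I1  (J3 effort already set via bond 1)
β4 stroke→I2  (J1: bond 0 brought effort, rest push out)

2  (I1, I2 all integral)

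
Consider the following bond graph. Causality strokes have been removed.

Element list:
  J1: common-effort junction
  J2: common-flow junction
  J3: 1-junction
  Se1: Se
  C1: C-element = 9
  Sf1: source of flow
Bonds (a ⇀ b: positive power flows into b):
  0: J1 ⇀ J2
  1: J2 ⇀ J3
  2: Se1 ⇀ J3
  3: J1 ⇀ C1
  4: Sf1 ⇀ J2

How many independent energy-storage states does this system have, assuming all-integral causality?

1  (C1 all integral)

β2 stroke at J3  (source Se1 imposes e)
β4 stroke at Sf1  (Sf1: flow source, stroke at near end)
β0 stroke at J2  (J2 flow already set via bond 4)
β1 stroke at J2  (common-f at J2 fixed by 4)
β3 stroke at J1  (J1: last free bond brings effort in)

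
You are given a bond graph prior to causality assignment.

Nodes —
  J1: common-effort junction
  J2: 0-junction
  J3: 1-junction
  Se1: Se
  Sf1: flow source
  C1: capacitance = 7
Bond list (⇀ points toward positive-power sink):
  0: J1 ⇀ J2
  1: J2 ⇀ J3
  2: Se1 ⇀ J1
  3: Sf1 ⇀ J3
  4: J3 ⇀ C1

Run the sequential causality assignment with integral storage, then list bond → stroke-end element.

b2 →J1  (Se1 fixes effort; stroke away)
b3 →Sf1  (Sf1 (Sf) sets flow on bond)
b0 →J2  (J1: bond 2 brought effort, rest push out)
b1 →J3  (0-jn J2 has e-setter on 0)
b4 →J3  (1-jn J3 has f-setter on 3)

bond 0 →J2
bond 1 →J3
bond 2 →J1
bond 3 →Sf1
bond 4 →J3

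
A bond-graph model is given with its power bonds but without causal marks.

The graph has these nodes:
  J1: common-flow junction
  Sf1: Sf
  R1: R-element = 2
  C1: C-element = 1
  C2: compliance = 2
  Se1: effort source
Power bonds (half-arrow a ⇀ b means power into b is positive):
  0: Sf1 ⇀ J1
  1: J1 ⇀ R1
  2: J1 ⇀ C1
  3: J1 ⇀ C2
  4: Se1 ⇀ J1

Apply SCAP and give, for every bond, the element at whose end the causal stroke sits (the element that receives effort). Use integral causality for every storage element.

β0 |Sf1  (Sf1: flow source, stroke at near end)
β4 |J1  (source Se1 imposes e)
β1 |J1  (1-jn J1 has f-setter on 0)
β2 |J1  (1-jn J1 has f-setter on 0)
β3 |J1  (1-jn J1 has f-setter on 0)

β0 stroke→Sf1
β1 stroke→J1
β2 stroke→J1
β3 stroke→J1
β4 stroke→J1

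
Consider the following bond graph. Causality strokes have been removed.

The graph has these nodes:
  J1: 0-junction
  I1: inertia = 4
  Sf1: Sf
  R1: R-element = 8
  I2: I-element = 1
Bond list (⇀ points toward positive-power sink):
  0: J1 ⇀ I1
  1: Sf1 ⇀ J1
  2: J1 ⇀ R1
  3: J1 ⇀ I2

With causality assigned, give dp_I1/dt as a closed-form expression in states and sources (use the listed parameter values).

bond 1 |Sf1  (Sf1 (Sf) sets flow on bond)
bond 0 |I1  (I1 integral (f out))
bond 3 |I2  (I2: I, integral causality)
bond 2 |J1  (J1 needs exactly one e-in)

dp_I1/dt = 8*F_Sf1 - 2*p_I1 - 8*p_I2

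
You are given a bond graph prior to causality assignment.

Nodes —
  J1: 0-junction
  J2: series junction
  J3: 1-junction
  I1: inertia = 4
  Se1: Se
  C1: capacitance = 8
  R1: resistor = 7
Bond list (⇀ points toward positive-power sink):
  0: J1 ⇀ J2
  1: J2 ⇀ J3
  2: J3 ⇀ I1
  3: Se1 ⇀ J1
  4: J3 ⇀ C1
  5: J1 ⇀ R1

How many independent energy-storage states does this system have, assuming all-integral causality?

bond 3 |J1  (source Se1 imposes e)
bond 0 |J2  (J1: bond 3 brought effort, rest push out)
bond 5 |R1  (J1 effort already set via bond 3)
bond 1 |J3  (J2: last free bond brings flow in)
bond 2 |I1  (prefer integral on I1)
bond 4 |J3  (1-jn J3 has f-setter on 2)

2  (C1, I1 all integral)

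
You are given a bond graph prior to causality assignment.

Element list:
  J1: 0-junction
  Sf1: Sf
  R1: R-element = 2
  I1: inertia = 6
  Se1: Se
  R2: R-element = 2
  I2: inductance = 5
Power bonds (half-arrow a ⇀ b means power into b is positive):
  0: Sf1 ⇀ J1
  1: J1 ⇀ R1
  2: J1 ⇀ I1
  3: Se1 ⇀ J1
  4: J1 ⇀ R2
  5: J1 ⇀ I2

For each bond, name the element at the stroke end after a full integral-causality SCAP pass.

β0 |Sf1
β1 |R1
β2 |I1
β3 |J1
β4 |R2
β5 |I2

β0 |Sf1  (Sf1: flow source, stroke at near end)
β3 |J1  (Se1 fixes effort; stroke away)
β1 |R1  (J1 effort already set via bond 3)
β2 |I1  (J1 effort already set via bond 3)
β4 |R2  (J1 effort already set via bond 3)
β5 |I2  (0-jn J1 has e-setter on 3)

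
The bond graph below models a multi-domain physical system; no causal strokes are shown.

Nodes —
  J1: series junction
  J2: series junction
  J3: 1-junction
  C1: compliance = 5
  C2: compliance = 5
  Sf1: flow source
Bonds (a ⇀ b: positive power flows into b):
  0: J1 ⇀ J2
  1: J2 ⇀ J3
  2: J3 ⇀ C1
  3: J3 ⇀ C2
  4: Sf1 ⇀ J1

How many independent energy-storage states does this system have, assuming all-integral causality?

2  (C1, C2 all integral)

bond 4 stroke at Sf1  (source Sf1 imposes f)
bond 0 stroke at J1  (common-f at J1 fixed by 4)
bond 1 stroke at J2  (common-f at J2 fixed by 0)
bond 2 stroke at J3  (J3 flow already set via bond 1)
bond 3 stroke at J3  (J3 flow already set via bond 1)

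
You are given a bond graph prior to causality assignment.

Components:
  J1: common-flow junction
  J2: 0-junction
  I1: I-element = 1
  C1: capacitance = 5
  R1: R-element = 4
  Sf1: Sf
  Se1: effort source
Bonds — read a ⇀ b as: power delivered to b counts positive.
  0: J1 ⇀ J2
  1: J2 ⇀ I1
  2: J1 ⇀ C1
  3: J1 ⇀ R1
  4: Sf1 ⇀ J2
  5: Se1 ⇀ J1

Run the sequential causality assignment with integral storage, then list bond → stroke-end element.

β0 stroke at J2
β1 stroke at I1
β2 stroke at J1
β3 stroke at J1
β4 stroke at Sf1
β5 stroke at J1

β4 stroke→Sf1  (source Sf1 imposes f)
β5 stroke→J1  (source Se1 imposes e)
β1 stroke→I1  (I1: I, integral causality)
β0 stroke→J2  (J2: last free bond brings effort in)
β2 stroke→J1  (1-jn J1 has f-setter on 0)
β3 stroke→J1  (J1: bond 0 brought flow, rest push out)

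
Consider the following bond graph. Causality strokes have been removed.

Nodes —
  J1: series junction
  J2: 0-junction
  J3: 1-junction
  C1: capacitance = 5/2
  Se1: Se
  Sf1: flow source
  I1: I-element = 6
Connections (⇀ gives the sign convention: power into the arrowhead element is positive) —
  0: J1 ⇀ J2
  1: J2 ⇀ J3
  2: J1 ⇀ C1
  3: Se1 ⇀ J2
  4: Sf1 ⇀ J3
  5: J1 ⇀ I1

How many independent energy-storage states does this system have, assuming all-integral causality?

2  (C1, I1 all integral)

β3 →J2  (Se1 fixes effort; stroke away)
β4 →Sf1  (Sf1 (Sf) sets flow on bond)
β0 →J1  (J2: bond 3 brought effort, rest push out)
β1 →J3  (J2: bond 3 brought effort, rest push out)
β2 →J1  (prefer integral on C1)
β5 →I1  (closing 1-jn rule on J1)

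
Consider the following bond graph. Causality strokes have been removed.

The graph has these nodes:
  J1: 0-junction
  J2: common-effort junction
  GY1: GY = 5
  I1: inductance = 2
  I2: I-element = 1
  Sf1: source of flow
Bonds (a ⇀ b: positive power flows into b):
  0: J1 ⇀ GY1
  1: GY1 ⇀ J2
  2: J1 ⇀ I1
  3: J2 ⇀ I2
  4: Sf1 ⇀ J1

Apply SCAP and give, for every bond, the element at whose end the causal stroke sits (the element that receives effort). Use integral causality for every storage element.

b4 →Sf1  (Sf1 (Sf) sets flow on bond)
b2 →I1  (I1 integral (f out))
b0 →J1  (J1: last free bond brings effort in)
b1 →J2  (through GY1, causality inverts; strokes same side of GY1)
b3 →I2  (J2 effort already set via bond 1)

b0 |J1
b1 |J2
b2 |I1
b3 |I2
b4 |Sf1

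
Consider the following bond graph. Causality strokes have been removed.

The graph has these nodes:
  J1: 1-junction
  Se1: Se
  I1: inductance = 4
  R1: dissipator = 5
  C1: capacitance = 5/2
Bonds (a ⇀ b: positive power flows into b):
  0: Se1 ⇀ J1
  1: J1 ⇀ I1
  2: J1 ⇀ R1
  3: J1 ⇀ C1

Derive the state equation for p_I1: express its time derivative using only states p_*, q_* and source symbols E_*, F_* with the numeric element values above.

dp_I1/dt = E_Se1 - 5*p_I1/4 - 2*q_C1/5

β0 |J1  (source Se1 imposes e)
β1 |I1  (prefer integral on I1)
β2 |J1  (1-jn J1 has f-setter on 1)
β3 |J1  (1-jn J1 has f-setter on 1)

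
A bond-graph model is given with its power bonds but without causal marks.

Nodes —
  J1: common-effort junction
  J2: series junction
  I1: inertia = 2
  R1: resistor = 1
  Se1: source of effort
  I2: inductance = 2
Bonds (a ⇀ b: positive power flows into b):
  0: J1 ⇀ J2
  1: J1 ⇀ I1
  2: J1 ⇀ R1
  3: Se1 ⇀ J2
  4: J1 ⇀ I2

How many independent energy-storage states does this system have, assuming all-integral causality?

bond 3 →J2  (source Se1 imposes e)
bond 0 →J1  (J2 needs exactly one f-in)
bond 1 →I1  (0-jn J1 has e-setter on 0)
bond 2 →R1  (common-e at J1 fixed by 0)
bond 4 →I2  (J1: bond 0 brought effort, rest push out)

2  (I1, I2 all integral)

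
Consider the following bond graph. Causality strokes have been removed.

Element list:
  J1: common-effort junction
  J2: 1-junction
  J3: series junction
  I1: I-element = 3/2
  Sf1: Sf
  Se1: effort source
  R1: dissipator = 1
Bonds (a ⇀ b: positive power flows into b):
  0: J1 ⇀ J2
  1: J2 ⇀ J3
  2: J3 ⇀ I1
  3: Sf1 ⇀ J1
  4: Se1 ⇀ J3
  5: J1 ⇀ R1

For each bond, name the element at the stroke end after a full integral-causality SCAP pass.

b0 stroke→J2
b1 stroke→J3
b2 stroke→I1
b3 stroke→Sf1
b4 stroke→J3
b5 stroke→J1

#3 stroke→Sf1  (Sf1: flow source, stroke at near end)
#4 stroke→J3  (Se1 (Se) sets effort on bond)
#2 stroke→I1  (I1: I, integral causality)
#1 stroke→J3  (1-jn J3 has f-setter on 2)
#0 stroke→J2  (J2: bond 1 brought flow, rest push out)
#5 stroke→J1  (J1: last free bond brings effort in)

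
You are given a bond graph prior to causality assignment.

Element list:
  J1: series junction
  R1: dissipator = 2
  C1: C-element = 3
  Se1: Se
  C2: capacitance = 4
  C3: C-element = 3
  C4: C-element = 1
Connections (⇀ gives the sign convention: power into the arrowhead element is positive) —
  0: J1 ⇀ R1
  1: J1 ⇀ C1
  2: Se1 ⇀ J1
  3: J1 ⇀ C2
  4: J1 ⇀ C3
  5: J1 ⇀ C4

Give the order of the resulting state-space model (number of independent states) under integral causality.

4  (C1, C2, C3, C4 all integral)

β2 stroke→J1  (source Se1 imposes e)
β1 stroke→J1  (C1 integral (e out))
β3 stroke→J1  (prefer integral on C2)
β4 stroke→J1  (prefer integral on C3)
β5 stroke→J1  (C4 integral (e out))
β0 stroke→R1  (closing 1-jn rule on J1)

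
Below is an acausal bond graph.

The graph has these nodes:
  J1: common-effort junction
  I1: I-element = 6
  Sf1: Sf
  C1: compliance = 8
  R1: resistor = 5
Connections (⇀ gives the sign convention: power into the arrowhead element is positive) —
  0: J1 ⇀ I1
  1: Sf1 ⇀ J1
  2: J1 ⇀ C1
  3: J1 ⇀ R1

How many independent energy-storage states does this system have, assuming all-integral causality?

2  (C1, I1 all integral)

b1 |Sf1  (Sf1 (Sf) sets flow on bond)
b0 |I1  (I1 outputs flow p/I1)
b2 |J1  (prefer integral on C1)
b3 |R1  (common-e at J1 fixed by 2)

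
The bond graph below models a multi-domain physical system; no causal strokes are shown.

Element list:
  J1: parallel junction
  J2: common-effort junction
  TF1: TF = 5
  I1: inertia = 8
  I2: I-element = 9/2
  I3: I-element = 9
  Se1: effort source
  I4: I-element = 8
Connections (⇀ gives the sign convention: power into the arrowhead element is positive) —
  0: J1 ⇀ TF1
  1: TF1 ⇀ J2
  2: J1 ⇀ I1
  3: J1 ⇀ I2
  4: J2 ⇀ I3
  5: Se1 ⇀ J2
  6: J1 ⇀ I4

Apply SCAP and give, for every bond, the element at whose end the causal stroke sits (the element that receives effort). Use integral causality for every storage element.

β5 →J2  (Se1: effort source, stroke at far end)
β1 →TF1  (J2 effort already set via bond 5)
β4 →I3  (J2: bond 5 brought effort, rest push out)
β0 →J1  (TF1 one-in-one-out from 1)
β2 →I1  (J1 effort already set via bond 0)
β3 →I2  (J1 effort already set via bond 0)
β6 →I4  (J1 effort already set via bond 0)

bond 0 |J1
bond 1 |TF1
bond 2 |I1
bond 3 |I2
bond 4 |I3
bond 5 |J2
bond 6 |I4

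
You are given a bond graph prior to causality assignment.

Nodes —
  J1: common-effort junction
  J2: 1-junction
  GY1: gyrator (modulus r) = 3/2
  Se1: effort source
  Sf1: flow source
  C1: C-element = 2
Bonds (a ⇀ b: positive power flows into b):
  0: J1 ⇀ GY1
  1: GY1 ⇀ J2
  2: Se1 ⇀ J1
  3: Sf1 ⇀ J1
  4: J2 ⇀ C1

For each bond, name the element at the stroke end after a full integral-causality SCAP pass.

β2 stroke→J1  (Se1 (Se) sets effort on bond)
β3 stroke→Sf1  (Sf1: flow source, stroke at near end)
β0 stroke→GY1  (J1: bond 2 brought effort, rest push out)
β1 stroke→GY1  (GY1: gyrator matches bond 0)
β4 stroke→J2  (common-f at J2 fixed by 1)

b0 stroke→GY1
b1 stroke→GY1
b2 stroke→J1
b3 stroke→Sf1
b4 stroke→J2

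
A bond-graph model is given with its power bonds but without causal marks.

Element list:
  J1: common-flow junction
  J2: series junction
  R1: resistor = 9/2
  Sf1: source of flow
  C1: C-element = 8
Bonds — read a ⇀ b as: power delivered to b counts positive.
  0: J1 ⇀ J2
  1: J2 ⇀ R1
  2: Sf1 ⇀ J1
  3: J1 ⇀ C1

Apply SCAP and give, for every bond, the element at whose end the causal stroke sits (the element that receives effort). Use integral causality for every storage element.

b2 →Sf1  (Sf1 fixes flow; stroke at Sf1)
b0 →J1  (common-f at J1 fixed by 2)
b3 →J1  (common-f at J1 fixed by 2)
b1 →J2  (J2 flow already set via bond 0)

b0 →J1
b1 →J2
b2 →Sf1
b3 →J1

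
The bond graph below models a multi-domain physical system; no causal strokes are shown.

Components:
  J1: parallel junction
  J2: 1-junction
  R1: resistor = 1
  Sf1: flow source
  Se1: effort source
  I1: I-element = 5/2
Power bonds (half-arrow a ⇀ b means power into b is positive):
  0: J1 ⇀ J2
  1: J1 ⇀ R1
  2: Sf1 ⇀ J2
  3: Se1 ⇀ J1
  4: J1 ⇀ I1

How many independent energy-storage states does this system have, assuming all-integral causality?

1  (I1 all integral)

β2 →Sf1  (Sf1 fixes flow; stroke at Sf1)
β3 →J1  (Se1 fixes effort; stroke away)
β0 →J2  (common-e at J1 fixed by 3)
β1 →R1  (J1 effort already set via bond 3)
β4 →I1  (0-jn J1 has e-setter on 3)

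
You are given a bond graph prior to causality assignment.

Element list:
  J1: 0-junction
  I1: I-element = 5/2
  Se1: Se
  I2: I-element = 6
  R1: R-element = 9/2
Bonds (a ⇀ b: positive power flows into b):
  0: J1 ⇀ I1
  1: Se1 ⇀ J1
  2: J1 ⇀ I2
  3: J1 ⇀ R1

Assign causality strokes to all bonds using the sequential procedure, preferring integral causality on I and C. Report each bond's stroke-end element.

bond 0 stroke→I1
bond 1 stroke→J1
bond 2 stroke→I2
bond 3 stroke→R1

b1 |J1  (source Se1 imposes e)
b0 |I1  (J1 effort already set via bond 1)
b2 |I2  (common-e at J1 fixed by 1)
b3 |R1  (J1: bond 1 brought effort, rest push out)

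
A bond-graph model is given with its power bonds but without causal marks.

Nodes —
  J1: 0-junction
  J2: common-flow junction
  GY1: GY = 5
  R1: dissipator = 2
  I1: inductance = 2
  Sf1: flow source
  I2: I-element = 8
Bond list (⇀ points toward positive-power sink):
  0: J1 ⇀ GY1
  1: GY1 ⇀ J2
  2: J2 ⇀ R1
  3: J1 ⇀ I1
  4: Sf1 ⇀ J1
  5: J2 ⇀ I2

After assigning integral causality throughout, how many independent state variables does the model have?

#4 →Sf1  (Sf1: flow source, stroke at near end)
#3 →I1  (I1: I, integral causality)
#0 →J1  (closing 0-jn rule on J1)
#1 →J2  (GY1: gyrator matches bond 0)
#5 →I2  (I2: I, integral causality)
#2 →J2  (common-f at J2 fixed by 5)

2  (I1, I2 all integral)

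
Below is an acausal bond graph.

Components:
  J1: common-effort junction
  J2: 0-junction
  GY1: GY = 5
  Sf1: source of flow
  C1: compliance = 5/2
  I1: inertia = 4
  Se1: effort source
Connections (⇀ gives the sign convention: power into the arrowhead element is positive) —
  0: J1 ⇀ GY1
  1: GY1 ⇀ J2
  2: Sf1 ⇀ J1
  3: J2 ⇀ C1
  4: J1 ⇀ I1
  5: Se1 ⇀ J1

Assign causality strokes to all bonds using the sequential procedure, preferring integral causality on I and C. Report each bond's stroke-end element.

#0 stroke→GY1
#1 stroke→GY1
#2 stroke→Sf1
#3 stroke→J2
#4 stroke→I1
#5 stroke→J1

bond 2 →Sf1  (source Sf1 imposes f)
bond 5 →J1  (Se1 fixes effort; stroke away)
bond 0 →GY1  (0-jn J1 has e-setter on 5)
bond 4 →I1  (J1 effort already set via bond 5)
bond 1 →GY1  (GY1 both-in/both-out from 0)
bond 3 →J2  (J2 needs exactly one e-in)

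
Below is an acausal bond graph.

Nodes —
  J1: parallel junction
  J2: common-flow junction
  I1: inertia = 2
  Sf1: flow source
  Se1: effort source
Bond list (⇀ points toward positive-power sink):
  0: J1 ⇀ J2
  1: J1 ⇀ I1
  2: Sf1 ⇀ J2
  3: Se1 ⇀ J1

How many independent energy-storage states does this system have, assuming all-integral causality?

1  (I1 all integral)

#2 stroke at Sf1  (Sf1 (Sf) sets flow on bond)
#3 stroke at J1  (Se1 fixes effort; stroke away)
#0 stroke at J2  (common-e at J1 fixed by 3)
#1 stroke at I1  (common-e at J1 fixed by 3)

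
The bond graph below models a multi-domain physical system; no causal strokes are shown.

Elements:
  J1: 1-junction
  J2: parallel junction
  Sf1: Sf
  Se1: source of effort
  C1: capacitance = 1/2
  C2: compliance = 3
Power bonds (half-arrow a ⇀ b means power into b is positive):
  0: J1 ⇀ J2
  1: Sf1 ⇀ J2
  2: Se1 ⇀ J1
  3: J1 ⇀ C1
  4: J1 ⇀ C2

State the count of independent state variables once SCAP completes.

2  (C1, C2 all integral)

#1 stroke at Sf1  (Sf1 (Sf) sets flow on bond)
#2 stroke at J1  (Se1: effort source, stroke at far end)
#0 stroke at J2  (closing 0-jn rule on J2)
#3 stroke at J1  (J1: bond 0 brought flow, rest push out)
#4 stroke at J1  (J1 flow already set via bond 0)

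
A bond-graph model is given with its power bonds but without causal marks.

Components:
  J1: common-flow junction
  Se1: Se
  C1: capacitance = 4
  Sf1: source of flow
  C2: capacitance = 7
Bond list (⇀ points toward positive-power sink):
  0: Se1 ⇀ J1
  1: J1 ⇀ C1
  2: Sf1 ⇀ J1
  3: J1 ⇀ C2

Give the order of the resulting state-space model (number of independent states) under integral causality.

β0 →J1  (Se1 fixes effort; stroke away)
β2 →Sf1  (Sf1: flow source, stroke at near end)
β1 →J1  (common-f at J1 fixed by 2)
β3 →J1  (common-f at J1 fixed by 2)

2  (C1, C2 all integral)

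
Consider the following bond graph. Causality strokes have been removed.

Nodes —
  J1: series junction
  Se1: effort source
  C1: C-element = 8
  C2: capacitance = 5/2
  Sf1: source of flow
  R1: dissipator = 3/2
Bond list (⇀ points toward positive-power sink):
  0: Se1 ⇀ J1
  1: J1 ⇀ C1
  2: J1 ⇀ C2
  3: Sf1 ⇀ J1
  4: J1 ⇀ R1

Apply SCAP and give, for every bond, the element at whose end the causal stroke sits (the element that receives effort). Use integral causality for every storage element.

#0 stroke→J1
#1 stroke→J1
#2 stroke→J1
#3 stroke→Sf1
#4 stroke→J1

β0 stroke→J1  (Se1 (Se) sets effort on bond)
β3 stroke→Sf1  (Sf1: flow source, stroke at near end)
β1 stroke→J1  (1-jn J1 has f-setter on 3)
β2 stroke→J1  (common-f at J1 fixed by 3)
β4 stroke→J1  (common-f at J1 fixed by 3)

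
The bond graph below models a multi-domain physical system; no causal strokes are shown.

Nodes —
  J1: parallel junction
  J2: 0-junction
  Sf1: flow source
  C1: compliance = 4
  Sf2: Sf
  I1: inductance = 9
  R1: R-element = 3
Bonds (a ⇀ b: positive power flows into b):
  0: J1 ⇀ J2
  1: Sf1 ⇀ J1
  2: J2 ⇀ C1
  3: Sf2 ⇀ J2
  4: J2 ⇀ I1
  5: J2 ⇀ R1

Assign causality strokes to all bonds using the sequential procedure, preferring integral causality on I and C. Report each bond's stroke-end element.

bond 0 stroke at J1
bond 1 stroke at Sf1
bond 2 stroke at J2
bond 3 stroke at Sf2
bond 4 stroke at I1
bond 5 stroke at R1

bond 1 |Sf1  (source Sf1 imposes f)
bond 3 |Sf2  (source Sf2 imposes f)
bond 0 |J1  (J1: last free bond brings effort in)
bond 2 |J2  (C1 integral (e out))
bond 4 |I1  (0-jn J2 has e-setter on 2)
bond 5 |R1  (common-e at J2 fixed by 2)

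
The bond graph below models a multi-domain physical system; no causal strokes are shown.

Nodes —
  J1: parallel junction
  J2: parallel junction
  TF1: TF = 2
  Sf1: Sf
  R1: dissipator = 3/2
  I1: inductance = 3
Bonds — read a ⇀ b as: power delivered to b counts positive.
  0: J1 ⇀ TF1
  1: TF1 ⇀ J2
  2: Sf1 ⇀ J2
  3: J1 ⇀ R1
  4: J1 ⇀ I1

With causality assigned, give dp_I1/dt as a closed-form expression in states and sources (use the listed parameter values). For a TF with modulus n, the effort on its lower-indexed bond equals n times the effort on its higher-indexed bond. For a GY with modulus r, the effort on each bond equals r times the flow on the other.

β2 stroke→Sf1  (source Sf1 imposes f)
β1 stroke→J2  (J2: last free bond brings effort in)
β0 stroke→TF1  (TF1 one-in-one-out from 1)
β4 stroke→I1  (I1: I, integral causality)
β3 stroke→J1  (closing 0-jn rule on J1)

dp_I1/dt = 3*F_Sf1/4 - p_I1/2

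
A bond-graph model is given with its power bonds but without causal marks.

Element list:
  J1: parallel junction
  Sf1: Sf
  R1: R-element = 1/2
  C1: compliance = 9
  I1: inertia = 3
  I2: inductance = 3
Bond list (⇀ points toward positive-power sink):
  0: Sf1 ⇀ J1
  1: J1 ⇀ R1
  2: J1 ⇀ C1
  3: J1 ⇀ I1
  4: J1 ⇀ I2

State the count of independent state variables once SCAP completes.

b0 stroke→Sf1  (Sf1 (Sf) sets flow on bond)
b2 stroke→J1  (prefer integral on C1)
b1 stroke→R1  (common-e at J1 fixed by 2)
b3 stroke→I1  (0-jn J1 has e-setter on 2)
b4 stroke→I2  (J1: bond 2 brought effort, rest push out)

3  (C1, I1, I2 all integral)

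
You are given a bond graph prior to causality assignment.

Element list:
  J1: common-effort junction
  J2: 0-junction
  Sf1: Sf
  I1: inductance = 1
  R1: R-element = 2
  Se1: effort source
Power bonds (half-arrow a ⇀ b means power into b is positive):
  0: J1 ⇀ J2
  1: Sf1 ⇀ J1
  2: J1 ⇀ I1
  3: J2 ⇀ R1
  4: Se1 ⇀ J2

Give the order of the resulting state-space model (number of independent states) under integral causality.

1  (I1 all integral)

β1 →Sf1  (Sf1 (Sf) sets flow on bond)
β4 →J2  (source Se1 imposes e)
β0 →J1  (J2 effort already set via bond 4)
β3 →R1  (J2 effort already set via bond 4)
β2 →I1  (J1 effort already set via bond 0)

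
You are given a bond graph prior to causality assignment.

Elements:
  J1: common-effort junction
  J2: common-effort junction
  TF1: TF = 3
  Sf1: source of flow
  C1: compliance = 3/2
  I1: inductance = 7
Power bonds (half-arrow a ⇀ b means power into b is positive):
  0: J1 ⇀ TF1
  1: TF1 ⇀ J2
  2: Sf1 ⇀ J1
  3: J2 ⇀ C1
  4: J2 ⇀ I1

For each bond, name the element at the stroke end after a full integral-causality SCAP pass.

bond 2 →Sf1  (Sf1 fixes flow; stroke at Sf1)
bond 0 →J1  (J1: last free bond brings effort in)
bond 1 →TF1  (TF1 one-in-one-out from 0)
bond 3 →J2  (C1 outputs effort q/C1)
bond 4 →I1  (common-e at J2 fixed by 3)

β0 stroke at J1
β1 stroke at TF1
β2 stroke at Sf1
β3 stroke at J2
β4 stroke at I1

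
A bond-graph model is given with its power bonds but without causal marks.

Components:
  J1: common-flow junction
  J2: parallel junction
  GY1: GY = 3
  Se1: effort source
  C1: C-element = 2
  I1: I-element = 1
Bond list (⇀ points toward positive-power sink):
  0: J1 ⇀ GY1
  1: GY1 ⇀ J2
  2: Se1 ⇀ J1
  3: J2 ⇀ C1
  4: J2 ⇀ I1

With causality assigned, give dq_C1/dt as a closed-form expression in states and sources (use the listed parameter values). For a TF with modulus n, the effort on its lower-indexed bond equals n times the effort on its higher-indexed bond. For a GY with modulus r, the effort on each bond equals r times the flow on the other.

bond 2 |J1  (Se1: effort source, stroke at far end)
bond 0 |GY1  (J1: last free bond brings flow in)
bond 1 |GY1  (through GY1, causality inverts; strokes same side of GY1)
bond 3 |J2  (C1: C, integral causality)
bond 4 |I1  (common-e at J2 fixed by 3)

dq_C1/dt = E_Se1/3 - p_I1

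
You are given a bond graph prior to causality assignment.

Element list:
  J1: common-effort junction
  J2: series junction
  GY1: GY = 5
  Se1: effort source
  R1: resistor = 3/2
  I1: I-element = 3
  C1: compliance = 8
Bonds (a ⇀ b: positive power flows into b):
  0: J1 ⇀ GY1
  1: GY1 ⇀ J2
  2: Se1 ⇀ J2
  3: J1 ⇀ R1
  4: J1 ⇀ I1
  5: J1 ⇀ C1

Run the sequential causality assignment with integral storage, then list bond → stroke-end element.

β0 |GY1
β1 |GY1
β2 |J2
β3 |R1
β4 |I1
β5 |J1

bond 2 |J2  (Se1: effort source, stroke at far end)
bond 1 |GY1  (only one flow-in slot at J2)
bond 0 |GY1  (through GY1, causality inverts; strokes same side of GY1)
bond 4 |I1  (I1 outputs flow p/I1)
bond 5 |J1  (C1 integral (e out))
bond 3 |R1  (J1: bond 5 brought effort, rest push out)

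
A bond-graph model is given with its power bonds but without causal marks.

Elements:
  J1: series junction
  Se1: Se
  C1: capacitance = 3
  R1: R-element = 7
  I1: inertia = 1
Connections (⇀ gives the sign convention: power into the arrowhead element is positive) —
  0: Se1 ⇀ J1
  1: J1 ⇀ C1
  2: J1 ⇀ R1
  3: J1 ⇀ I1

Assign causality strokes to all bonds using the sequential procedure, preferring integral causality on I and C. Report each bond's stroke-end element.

#0 stroke at J1  (Se1: effort source, stroke at far end)
#1 stroke at J1  (C1: C, integral causality)
#3 stroke at I1  (prefer integral on I1)
#2 stroke at J1  (common-f at J1 fixed by 3)

bond 0 stroke→J1
bond 1 stroke→J1
bond 2 stroke→J1
bond 3 stroke→I1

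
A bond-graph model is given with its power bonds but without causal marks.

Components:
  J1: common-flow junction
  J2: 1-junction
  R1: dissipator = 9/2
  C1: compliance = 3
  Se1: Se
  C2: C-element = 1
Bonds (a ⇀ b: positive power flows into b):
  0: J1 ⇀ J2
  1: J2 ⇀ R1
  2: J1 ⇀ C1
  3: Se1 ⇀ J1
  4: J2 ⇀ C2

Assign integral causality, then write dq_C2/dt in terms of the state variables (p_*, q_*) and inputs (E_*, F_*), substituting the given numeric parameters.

dq_C2/dt = 2*E_Se1/9 - 2*q_C1/27 - 2*q_C2/9

β3 →J1  (Se1 (Se) sets effort on bond)
β2 →J1  (prefer integral on C1)
β0 →J2  (J1: last free bond brings flow in)
β4 →J2  (C2 outputs effort q/C2)
β1 →R1  (only one flow-in slot at J2)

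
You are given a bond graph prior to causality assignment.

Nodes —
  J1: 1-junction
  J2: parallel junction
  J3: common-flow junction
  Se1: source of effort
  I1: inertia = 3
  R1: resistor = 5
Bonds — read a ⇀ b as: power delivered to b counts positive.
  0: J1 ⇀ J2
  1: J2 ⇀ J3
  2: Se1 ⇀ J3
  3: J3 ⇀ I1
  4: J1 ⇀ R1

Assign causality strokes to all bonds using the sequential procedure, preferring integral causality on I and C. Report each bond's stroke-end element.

bond 2 stroke at J3  (Se1 fixes effort; stroke away)
bond 3 stroke at I1  (I1 integral (f out))
bond 1 stroke at J3  (J3: bond 3 brought flow, rest push out)
bond 0 stroke at J2  (J2: last free bond brings effort in)
bond 4 stroke at J1  (J1 flow already set via bond 0)

β0 stroke at J2
β1 stroke at J3
β2 stroke at J3
β3 stroke at I1
β4 stroke at J1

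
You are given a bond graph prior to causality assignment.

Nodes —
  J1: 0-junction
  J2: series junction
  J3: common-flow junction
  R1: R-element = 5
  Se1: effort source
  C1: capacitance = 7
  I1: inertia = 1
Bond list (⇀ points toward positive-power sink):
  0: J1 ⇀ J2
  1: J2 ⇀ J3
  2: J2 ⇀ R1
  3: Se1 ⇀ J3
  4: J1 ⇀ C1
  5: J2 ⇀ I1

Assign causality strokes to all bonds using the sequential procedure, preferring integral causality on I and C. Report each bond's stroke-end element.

b0 stroke at J2
b1 stroke at J2
b2 stroke at J2
b3 stroke at J3
b4 stroke at J1
b5 stroke at I1

#3 stroke at J3  (Se1: effort source, stroke at far end)
#1 stroke at J2  (closing 1-jn rule on J3)
#4 stroke at J1  (C1 integral (e out))
#0 stroke at J2  (0-jn J1 has e-setter on 4)
#5 stroke at I1  (prefer integral on I1)
#2 stroke at J2  (J2: bond 5 brought flow, rest push out)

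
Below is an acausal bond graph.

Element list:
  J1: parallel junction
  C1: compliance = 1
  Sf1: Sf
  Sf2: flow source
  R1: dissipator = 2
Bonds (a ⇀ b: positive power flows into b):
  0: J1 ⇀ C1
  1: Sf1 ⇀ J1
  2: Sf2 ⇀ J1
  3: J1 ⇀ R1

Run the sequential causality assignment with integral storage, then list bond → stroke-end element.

bond 0 →J1
bond 1 →Sf1
bond 2 →Sf2
bond 3 →R1

b1 stroke→Sf1  (Sf1 (Sf) sets flow on bond)
b2 stroke→Sf2  (Sf2 fixes flow; stroke at Sf2)
b0 stroke→J1  (prefer integral on C1)
b3 stroke→R1  (0-jn J1 has e-setter on 0)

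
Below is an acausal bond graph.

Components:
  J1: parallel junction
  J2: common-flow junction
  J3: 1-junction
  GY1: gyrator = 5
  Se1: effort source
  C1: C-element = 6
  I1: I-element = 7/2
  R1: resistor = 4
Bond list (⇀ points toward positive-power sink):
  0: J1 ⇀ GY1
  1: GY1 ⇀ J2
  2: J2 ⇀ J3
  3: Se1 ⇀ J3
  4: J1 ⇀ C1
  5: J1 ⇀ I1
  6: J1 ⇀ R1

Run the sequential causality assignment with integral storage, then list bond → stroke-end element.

b0 |GY1
b1 |GY1
b2 |J2
b3 |J3
b4 |J1
b5 |I1
b6 |R1

β3 stroke→J3  (Se1 (Se) sets effort on bond)
β2 stroke→J2  (J3: last free bond brings flow in)
β1 stroke→GY1  (closing 1-jn rule on J2)
β0 stroke→GY1  (GY1: gyrator matches bond 1)
β4 stroke→J1  (C1: C, integral causality)
β5 stroke→I1  (0-jn J1 has e-setter on 4)
β6 stroke→R1  (0-jn J1 has e-setter on 4)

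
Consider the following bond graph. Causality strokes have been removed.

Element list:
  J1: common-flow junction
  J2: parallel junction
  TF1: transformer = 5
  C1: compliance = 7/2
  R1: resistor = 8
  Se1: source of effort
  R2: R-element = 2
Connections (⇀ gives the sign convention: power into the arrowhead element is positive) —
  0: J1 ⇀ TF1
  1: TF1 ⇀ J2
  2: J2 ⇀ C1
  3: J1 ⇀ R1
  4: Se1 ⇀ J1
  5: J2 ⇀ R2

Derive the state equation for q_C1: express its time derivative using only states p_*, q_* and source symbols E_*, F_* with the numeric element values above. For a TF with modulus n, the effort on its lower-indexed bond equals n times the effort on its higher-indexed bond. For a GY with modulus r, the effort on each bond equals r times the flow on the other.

bond 4 →J1  (Se1: effort source, stroke at far end)
bond 2 →J2  (C1 integral (e out))
bond 1 →TF1  (J2 effort already set via bond 2)
bond 5 →R2  (J2 effort already set via bond 2)
bond 0 →J1  (TF1 one-in-one-out from 1)
bond 3 →R1  (J1: last free bond brings flow in)

dq_C1/dt = 5*E_Se1/8 - 29*q_C1/28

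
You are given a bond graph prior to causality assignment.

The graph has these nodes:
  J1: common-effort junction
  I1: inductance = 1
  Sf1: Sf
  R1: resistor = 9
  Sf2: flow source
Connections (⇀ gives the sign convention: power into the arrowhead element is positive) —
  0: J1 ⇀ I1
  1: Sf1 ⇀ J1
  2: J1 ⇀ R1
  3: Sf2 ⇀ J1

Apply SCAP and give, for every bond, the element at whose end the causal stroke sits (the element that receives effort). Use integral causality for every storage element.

bond 1 stroke→Sf1  (Sf1 (Sf) sets flow on bond)
bond 3 stroke→Sf2  (source Sf2 imposes f)
bond 0 stroke→I1  (I1: I, integral causality)
bond 2 stroke→J1  (J1: last free bond brings effort in)

b0 stroke at I1
b1 stroke at Sf1
b2 stroke at J1
b3 stroke at Sf2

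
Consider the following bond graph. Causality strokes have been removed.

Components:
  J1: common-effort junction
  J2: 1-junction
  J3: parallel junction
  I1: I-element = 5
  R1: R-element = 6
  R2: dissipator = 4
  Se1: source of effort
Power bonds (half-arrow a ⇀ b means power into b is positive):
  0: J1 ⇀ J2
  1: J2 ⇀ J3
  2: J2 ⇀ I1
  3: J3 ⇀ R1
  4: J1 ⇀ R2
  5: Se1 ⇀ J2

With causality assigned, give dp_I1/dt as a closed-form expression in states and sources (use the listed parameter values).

dp_I1/dt = E_Se1 - 2*p_I1

b5 |J2  (Se1 (Se) sets effort on bond)
b2 |I1  (I1: I, integral causality)
b0 |J2  (J2: bond 2 brought flow, rest push out)
b1 |J2  (common-f at J2 fixed by 2)
b3 |J3  (J3 needs exactly one e-in)
b4 |J1  (only one effort-in slot at J1)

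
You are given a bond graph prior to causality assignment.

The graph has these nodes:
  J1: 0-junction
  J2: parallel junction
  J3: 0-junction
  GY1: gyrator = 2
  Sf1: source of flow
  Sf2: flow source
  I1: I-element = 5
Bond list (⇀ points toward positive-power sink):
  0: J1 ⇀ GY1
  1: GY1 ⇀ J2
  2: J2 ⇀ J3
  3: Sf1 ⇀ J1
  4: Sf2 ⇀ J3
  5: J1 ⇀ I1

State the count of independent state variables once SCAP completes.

1  (I1 all integral)

bond 3 stroke at Sf1  (Sf1 fixes flow; stroke at Sf1)
bond 4 stroke at Sf2  (Sf2 (Sf) sets flow on bond)
bond 2 stroke at J3  (J3 needs exactly one e-in)
bond 1 stroke at J2  (only one effort-in slot at J2)
bond 0 stroke at J1  (GY GY1: same side as bond 1)
bond 5 stroke at I1  (0-jn J1 has e-setter on 0)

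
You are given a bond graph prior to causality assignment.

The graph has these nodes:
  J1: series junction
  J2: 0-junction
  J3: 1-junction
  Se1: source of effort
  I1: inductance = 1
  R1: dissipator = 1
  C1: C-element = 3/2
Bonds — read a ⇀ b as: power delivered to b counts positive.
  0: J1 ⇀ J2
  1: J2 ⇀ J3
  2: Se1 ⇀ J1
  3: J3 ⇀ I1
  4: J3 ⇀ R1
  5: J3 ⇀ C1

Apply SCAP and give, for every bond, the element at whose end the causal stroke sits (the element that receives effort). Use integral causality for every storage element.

β2 |J1  (source Se1 imposes e)
β0 |J2  (J1: last free bond brings flow in)
β1 |J3  (J2: bond 0 brought effort, rest push out)
β3 |I1  (I1 outputs flow p/I1)
β4 |J3  (common-f at J3 fixed by 3)
β5 |J3  (J3 flow already set via bond 3)

β0 stroke at J2
β1 stroke at J3
β2 stroke at J1
β3 stroke at I1
β4 stroke at J3
β5 stroke at J3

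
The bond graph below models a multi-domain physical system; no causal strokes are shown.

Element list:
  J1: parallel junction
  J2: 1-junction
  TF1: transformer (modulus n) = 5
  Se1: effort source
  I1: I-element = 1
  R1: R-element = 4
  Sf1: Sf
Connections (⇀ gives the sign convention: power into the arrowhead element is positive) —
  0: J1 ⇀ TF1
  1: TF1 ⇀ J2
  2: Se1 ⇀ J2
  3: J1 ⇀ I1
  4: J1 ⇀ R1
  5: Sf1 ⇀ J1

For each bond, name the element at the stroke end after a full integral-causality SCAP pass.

b0 →J1
b1 →TF1
b2 →J2
b3 →I1
b4 →R1
b5 →Sf1

bond 2 stroke→J2  (Se1 (Se) sets effort on bond)
bond 5 stroke→Sf1  (source Sf1 imposes f)
bond 1 stroke→TF1  (J2: last free bond brings flow in)
bond 0 stroke→J1  (TF1 one-in-one-out from 1)
bond 3 stroke→I1  (J1 effort already set via bond 0)
bond 4 stroke→R1  (0-jn J1 has e-setter on 0)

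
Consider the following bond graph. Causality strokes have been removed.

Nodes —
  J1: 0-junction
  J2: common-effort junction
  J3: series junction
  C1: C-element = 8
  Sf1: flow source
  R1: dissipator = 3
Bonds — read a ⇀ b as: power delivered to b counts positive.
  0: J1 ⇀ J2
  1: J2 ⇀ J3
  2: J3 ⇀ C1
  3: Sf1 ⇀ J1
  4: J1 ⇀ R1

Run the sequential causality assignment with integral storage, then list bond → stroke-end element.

β0 →J1
β1 →J2
β2 →J3
β3 →Sf1
β4 →R1

bond 3 stroke→Sf1  (Sf1 fixes flow; stroke at Sf1)
bond 2 stroke→J3  (C1 outputs effort q/C1)
bond 1 stroke→J2  (closing 1-jn rule on J3)
bond 0 stroke→J1  (J2: bond 1 brought effort, rest push out)
bond 4 stroke→R1  (J1: bond 0 brought effort, rest push out)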